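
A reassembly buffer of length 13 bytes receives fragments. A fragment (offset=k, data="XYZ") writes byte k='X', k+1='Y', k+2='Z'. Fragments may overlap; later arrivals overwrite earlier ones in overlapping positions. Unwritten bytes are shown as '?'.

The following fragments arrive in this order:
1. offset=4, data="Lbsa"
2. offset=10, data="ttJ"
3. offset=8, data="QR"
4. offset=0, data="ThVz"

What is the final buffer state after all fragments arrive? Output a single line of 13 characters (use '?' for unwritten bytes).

Fragment 1: offset=4 data="Lbsa" -> buffer=????Lbsa?????
Fragment 2: offset=10 data="ttJ" -> buffer=????Lbsa??ttJ
Fragment 3: offset=8 data="QR" -> buffer=????LbsaQRttJ
Fragment 4: offset=0 data="ThVz" -> buffer=ThVzLbsaQRttJ

Answer: ThVzLbsaQRttJ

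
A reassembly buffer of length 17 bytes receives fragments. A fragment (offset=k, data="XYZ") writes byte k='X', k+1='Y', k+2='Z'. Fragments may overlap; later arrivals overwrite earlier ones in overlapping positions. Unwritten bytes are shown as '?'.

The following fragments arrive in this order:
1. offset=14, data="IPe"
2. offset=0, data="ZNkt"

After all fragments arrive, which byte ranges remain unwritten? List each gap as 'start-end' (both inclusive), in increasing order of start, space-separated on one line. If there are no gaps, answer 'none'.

Answer: 4-13

Derivation:
Fragment 1: offset=14 len=3
Fragment 2: offset=0 len=4
Gaps: 4-13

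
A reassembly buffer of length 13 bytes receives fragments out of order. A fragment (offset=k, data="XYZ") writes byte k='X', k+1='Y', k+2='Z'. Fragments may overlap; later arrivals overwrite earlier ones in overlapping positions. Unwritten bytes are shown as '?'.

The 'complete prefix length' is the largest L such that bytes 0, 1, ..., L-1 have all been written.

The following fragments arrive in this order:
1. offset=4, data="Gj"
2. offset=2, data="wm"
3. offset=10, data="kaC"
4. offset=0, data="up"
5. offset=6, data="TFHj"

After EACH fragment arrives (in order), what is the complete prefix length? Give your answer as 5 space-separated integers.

Answer: 0 0 0 6 13

Derivation:
Fragment 1: offset=4 data="Gj" -> buffer=????Gj??????? -> prefix_len=0
Fragment 2: offset=2 data="wm" -> buffer=??wmGj??????? -> prefix_len=0
Fragment 3: offset=10 data="kaC" -> buffer=??wmGj????kaC -> prefix_len=0
Fragment 4: offset=0 data="up" -> buffer=upwmGj????kaC -> prefix_len=6
Fragment 5: offset=6 data="TFHj" -> buffer=upwmGjTFHjkaC -> prefix_len=13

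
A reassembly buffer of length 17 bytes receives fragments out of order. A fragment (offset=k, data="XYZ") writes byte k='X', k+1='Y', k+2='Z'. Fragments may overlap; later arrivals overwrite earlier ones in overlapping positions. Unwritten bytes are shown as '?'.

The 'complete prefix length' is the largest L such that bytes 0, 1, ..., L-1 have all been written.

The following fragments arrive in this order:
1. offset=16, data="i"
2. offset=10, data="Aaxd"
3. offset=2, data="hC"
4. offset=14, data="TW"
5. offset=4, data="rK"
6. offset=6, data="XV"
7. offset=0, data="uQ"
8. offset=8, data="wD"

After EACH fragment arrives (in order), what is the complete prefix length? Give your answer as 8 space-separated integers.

Fragment 1: offset=16 data="i" -> buffer=????????????????i -> prefix_len=0
Fragment 2: offset=10 data="Aaxd" -> buffer=??????????Aaxd??i -> prefix_len=0
Fragment 3: offset=2 data="hC" -> buffer=??hC??????Aaxd??i -> prefix_len=0
Fragment 4: offset=14 data="TW" -> buffer=??hC??????AaxdTWi -> prefix_len=0
Fragment 5: offset=4 data="rK" -> buffer=??hCrK????AaxdTWi -> prefix_len=0
Fragment 6: offset=6 data="XV" -> buffer=??hCrKXV??AaxdTWi -> prefix_len=0
Fragment 7: offset=0 data="uQ" -> buffer=uQhCrKXV??AaxdTWi -> prefix_len=8
Fragment 8: offset=8 data="wD" -> buffer=uQhCrKXVwDAaxdTWi -> prefix_len=17

Answer: 0 0 0 0 0 0 8 17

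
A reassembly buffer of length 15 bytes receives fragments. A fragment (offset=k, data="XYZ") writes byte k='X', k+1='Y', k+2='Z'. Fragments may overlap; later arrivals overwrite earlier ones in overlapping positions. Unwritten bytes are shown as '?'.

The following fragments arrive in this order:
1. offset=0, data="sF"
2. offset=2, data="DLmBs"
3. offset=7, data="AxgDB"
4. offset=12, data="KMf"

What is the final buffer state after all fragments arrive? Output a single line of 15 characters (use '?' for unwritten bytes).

Fragment 1: offset=0 data="sF" -> buffer=sF?????????????
Fragment 2: offset=2 data="DLmBs" -> buffer=sFDLmBs????????
Fragment 3: offset=7 data="AxgDB" -> buffer=sFDLmBsAxgDB???
Fragment 4: offset=12 data="KMf" -> buffer=sFDLmBsAxgDBKMf

Answer: sFDLmBsAxgDBKMf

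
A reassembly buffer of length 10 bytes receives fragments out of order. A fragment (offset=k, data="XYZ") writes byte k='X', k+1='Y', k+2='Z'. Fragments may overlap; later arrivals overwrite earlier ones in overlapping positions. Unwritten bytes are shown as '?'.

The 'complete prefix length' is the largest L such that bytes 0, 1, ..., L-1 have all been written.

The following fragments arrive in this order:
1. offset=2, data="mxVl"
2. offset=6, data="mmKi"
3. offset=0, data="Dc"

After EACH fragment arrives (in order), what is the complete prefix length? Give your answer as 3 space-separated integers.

Answer: 0 0 10

Derivation:
Fragment 1: offset=2 data="mxVl" -> buffer=??mxVl???? -> prefix_len=0
Fragment 2: offset=6 data="mmKi" -> buffer=??mxVlmmKi -> prefix_len=0
Fragment 3: offset=0 data="Dc" -> buffer=DcmxVlmmKi -> prefix_len=10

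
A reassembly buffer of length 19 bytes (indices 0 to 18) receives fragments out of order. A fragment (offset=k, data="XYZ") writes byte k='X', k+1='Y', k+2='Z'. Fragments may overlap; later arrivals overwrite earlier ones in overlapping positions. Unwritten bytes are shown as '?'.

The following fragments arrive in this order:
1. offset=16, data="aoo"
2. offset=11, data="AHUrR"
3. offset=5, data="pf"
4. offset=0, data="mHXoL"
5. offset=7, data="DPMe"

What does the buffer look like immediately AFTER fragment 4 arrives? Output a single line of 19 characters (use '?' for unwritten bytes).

Answer: mHXoLpf????AHUrRaoo

Derivation:
Fragment 1: offset=16 data="aoo" -> buffer=????????????????aoo
Fragment 2: offset=11 data="AHUrR" -> buffer=???????????AHUrRaoo
Fragment 3: offset=5 data="pf" -> buffer=?????pf????AHUrRaoo
Fragment 4: offset=0 data="mHXoL" -> buffer=mHXoLpf????AHUrRaoo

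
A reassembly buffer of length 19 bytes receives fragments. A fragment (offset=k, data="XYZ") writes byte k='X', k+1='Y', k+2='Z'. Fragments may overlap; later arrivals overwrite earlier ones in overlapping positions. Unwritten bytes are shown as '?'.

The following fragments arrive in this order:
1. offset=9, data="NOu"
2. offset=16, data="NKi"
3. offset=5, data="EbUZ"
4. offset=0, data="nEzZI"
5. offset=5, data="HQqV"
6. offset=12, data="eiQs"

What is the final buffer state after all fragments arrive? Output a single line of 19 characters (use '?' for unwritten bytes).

Fragment 1: offset=9 data="NOu" -> buffer=?????????NOu???????
Fragment 2: offset=16 data="NKi" -> buffer=?????????NOu????NKi
Fragment 3: offset=5 data="EbUZ" -> buffer=?????EbUZNOu????NKi
Fragment 4: offset=0 data="nEzZI" -> buffer=nEzZIEbUZNOu????NKi
Fragment 5: offset=5 data="HQqV" -> buffer=nEzZIHQqVNOu????NKi
Fragment 6: offset=12 data="eiQs" -> buffer=nEzZIHQqVNOueiQsNKi

Answer: nEzZIHQqVNOueiQsNKi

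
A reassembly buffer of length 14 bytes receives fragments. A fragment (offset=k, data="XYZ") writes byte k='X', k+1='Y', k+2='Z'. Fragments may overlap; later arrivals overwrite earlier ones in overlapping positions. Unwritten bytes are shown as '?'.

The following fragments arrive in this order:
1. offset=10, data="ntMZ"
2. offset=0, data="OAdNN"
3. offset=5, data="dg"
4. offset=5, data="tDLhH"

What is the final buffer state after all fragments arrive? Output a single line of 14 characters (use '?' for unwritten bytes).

Fragment 1: offset=10 data="ntMZ" -> buffer=??????????ntMZ
Fragment 2: offset=0 data="OAdNN" -> buffer=OAdNN?????ntMZ
Fragment 3: offset=5 data="dg" -> buffer=OAdNNdg???ntMZ
Fragment 4: offset=5 data="tDLhH" -> buffer=OAdNNtDLhHntMZ

Answer: OAdNNtDLhHntMZ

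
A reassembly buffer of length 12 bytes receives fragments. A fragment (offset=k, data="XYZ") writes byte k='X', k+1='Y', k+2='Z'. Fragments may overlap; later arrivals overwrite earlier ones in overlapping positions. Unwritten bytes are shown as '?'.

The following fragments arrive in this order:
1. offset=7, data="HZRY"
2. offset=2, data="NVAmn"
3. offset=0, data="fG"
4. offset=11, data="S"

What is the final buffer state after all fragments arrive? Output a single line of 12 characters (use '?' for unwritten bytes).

Answer: fGNVAmnHZRYS

Derivation:
Fragment 1: offset=7 data="HZRY" -> buffer=???????HZRY?
Fragment 2: offset=2 data="NVAmn" -> buffer=??NVAmnHZRY?
Fragment 3: offset=0 data="fG" -> buffer=fGNVAmnHZRY?
Fragment 4: offset=11 data="S" -> buffer=fGNVAmnHZRYS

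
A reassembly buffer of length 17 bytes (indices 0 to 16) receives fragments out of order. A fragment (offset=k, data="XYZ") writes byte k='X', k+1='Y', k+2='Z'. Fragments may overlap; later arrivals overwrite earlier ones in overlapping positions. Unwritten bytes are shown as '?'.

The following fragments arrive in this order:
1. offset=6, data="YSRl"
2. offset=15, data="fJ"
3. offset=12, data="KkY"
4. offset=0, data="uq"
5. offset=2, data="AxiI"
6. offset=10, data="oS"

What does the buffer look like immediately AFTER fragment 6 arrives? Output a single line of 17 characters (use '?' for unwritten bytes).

Answer: uqAxiIYSRloSKkYfJ

Derivation:
Fragment 1: offset=6 data="YSRl" -> buffer=??????YSRl???????
Fragment 2: offset=15 data="fJ" -> buffer=??????YSRl?????fJ
Fragment 3: offset=12 data="KkY" -> buffer=??????YSRl??KkYfJ
Fragment 4: offset=0 data="uq" -> buffer=uq????YSRl??KkYfJ
Fragment 5: offset=2 data="AxiI" -> buffer=uqAxiIYSRl??KkYfJ
Fragment 6: offset=10 data="oS" -> buffer=uqAxiIYSRloSKkYfJ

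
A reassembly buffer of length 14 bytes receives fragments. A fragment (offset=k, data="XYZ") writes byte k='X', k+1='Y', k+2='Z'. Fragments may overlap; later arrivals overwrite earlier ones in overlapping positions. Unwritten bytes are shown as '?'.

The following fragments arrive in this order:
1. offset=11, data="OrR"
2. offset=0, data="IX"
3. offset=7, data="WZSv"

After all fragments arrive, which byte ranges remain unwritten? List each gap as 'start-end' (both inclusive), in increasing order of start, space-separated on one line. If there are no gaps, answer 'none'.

Answer: 2-6

Derivation:
Fragment 1: offset=11 len=3
Fragment 2: offset=0 len=2
Fragment 3: offset=7 len=4
Gaps: 2-6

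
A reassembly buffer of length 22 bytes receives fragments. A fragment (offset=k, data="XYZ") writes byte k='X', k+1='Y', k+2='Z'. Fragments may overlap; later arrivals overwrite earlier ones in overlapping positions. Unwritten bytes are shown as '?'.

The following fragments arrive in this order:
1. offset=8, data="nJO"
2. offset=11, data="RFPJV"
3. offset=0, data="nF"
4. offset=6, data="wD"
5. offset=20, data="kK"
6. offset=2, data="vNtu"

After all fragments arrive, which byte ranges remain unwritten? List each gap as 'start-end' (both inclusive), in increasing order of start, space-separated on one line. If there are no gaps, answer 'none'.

Answer: 16-19

Derivation:
Fragment 1: offset=8 len=3
Fragment 2: offset=11 len=5
Fragment 3: offset=0 len=2
Fragment 4: offset=6 len=2
Fragment 5: offset=20 len=2
Fragment 6: offset=2 len=4
Gaps: 16-19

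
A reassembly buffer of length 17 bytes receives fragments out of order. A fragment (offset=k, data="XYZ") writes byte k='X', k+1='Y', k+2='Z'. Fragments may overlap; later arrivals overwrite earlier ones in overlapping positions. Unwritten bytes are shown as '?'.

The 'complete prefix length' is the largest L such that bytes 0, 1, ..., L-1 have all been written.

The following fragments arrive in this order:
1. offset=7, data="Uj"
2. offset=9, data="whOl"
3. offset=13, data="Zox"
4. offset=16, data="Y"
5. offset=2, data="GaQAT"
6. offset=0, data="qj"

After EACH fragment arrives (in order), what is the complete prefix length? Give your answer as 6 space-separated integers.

Answer: 0 0 0 0 0 17

Derivation:
Fragment 1: offset=7 data="Uj" -> buffer=???????Uj???????? -> prefix_len=0
Fragment 2: offset=9 data="whOl" -> buffer=???????UjwhOl???? -> prefix_len=0
Fragment 3: offset=13 data="Zox" -> buffer=???????UjwhOlZox? -> prefix_len=0
Fragment 4: offset=16 data="Y" -> buffer=???????UjwhOlZoxY -> prefix_len=0
Fragment 5: offset=2 data="GaQAT" -> buffer=??GaQATUjwhOlZoxY -> prefix_len=0
Fragment 6: offset=0 data="qj" -> buffer=qjGaQATUjwhOlZoxY -> prefix_len=17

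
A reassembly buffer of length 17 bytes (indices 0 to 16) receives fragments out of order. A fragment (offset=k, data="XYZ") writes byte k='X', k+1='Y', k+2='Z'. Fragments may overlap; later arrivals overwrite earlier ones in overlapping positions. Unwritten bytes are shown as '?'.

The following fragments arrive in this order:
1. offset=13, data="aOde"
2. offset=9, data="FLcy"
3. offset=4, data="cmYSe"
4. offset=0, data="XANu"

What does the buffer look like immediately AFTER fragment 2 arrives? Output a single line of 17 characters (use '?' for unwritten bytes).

Fragment 1: offset=13 data="aOde" -> buffer=?????????????aOde
Fragment 2: offset=9 data="FLcy" -> buffer=?????????FLcyaOde

Answer: ?????????FLcyaOde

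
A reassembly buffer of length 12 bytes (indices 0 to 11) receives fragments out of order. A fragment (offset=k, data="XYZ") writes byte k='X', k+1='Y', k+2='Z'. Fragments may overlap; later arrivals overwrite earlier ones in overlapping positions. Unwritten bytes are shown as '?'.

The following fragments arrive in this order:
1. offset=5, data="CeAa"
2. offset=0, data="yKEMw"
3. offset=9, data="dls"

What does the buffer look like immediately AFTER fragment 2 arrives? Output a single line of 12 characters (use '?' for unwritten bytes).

Fragment 1: offset=5 data="CeAa" -> buffer=?????CeAa???
Fragment 2: offset=0 data="yKEMw" -> buffer=yKEMwCeAa???

Answer: yKEMwCeAa???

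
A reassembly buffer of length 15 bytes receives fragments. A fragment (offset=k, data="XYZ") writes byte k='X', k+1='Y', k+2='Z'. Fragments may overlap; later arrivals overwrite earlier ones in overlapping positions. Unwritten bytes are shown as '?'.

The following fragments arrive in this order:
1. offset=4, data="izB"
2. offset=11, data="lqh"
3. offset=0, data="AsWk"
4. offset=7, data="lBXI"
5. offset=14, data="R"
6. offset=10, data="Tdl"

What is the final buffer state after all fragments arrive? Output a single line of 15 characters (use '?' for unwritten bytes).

Fragment 1: offset=4 data="izB" -> buffer=????izB????????
Fragment 2: offset=11 data="lqh" -> buffer=????izB????lqh?
Fragment 3: offset=0 data="AsWk" -> buffer=AsWkizB????lqh?
Fragment 4: offset=7 data="lBXI" -> buffer=AsWkizBlBXIlqh?
Fragment 5: offset=14 data="R" -> buffer=AsWkizBlBXIlqhR
Fragment 6: offset=10 data="Tdl" -> buffer=AsWkizBlBXTdlhR

Answer: AsWkizBlBXTdlhR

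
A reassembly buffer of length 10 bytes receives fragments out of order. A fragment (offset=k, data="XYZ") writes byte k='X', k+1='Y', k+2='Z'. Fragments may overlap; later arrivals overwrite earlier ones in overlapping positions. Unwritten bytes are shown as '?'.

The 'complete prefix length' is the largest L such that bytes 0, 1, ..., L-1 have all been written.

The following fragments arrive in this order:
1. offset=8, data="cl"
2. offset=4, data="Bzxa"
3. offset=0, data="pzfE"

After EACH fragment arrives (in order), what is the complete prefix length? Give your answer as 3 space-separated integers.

Answer: 0 0 10

Derivation:
Fragment 1: offset=8 data="cl" -> buffer=????????cl -> prefix_len=0
Fragment 2: offset=4 data="Bzxa" -> buffer=????Bzxacl -> prefix_len=0
Fragment 3: offset=0 data="pzfE" -> buffer=pzfEBzxacl -> prefix_len=10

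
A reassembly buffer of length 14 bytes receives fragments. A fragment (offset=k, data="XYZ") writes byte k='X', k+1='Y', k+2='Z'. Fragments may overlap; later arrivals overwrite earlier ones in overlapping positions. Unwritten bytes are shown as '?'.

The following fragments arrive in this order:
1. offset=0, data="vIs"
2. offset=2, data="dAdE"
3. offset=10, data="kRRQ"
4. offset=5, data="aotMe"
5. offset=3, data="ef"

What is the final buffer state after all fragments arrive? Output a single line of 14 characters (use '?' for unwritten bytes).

Fragment 1: offset=0 data="vIs" -> buffer=vIs???????????
Fragment 2: offset=2 data="dAdE" -> buffer=vIdAdE????????
Fragment 3: offset=10 data="kRRQ" -> buffer=vIdAdE????kRRQ
Fragment 4: offset=5 data="aotMe" -> buffer=vIdAdaotMekRRQ
Fragment 5: offset=3 data="ef" -> buffer=vIdefaotMekRRQ

Answer: vIdefaotMekRRQ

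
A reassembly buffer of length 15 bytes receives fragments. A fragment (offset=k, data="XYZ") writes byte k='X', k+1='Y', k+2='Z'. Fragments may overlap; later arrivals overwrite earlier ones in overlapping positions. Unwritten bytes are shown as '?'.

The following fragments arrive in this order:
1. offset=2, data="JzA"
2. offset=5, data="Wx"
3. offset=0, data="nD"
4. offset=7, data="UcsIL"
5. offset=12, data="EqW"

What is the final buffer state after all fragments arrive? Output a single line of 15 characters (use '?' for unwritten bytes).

Answer: nDJzAWxUcsILEqW

Derivation:
Fragment 1: offset=2 data="JzA" -> buffer=??JzA??????????
Fragment 2: offset=5 data="Wx" -> buffer=??JzAWx????????
Fragment 3: offset=0 data="nD" -> buffer=nDJzAWx????????
Fragment 4: offset=7 data="UcsIL" -> buffer=nDJzAWxUcsIL???
Fragment 5: offset=12 data="EqW" -> buffer=nDJzAWxUcsILEqW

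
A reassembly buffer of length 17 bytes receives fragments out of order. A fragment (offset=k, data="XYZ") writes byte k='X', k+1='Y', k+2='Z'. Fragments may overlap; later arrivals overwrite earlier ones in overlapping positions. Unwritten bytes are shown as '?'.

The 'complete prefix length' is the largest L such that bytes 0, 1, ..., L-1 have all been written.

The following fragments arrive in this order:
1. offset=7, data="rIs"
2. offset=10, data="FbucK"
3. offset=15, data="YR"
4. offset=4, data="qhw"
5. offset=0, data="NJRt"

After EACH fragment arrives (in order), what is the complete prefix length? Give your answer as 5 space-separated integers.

Fragment 1: offset=7 data="rIs" -> buffer=???????rIs??????? -> prefix_len=0
Fragment 2: offset=10 data="FbucK" -> buffer=???????rIsFbucK?? -> prefix_len=0
Fragment 3: offset=15 data="YR" -> buffer=???????rIsFbucKYR -> prefix_len=0
Fragment 4: offset=4 data="qhw" -> buffer=????qhwrIsFbucKYR -> prefix_len=0
Fragment 5: offset=0 data="NJRt" -> buffer=NJRtqhwrIsFbucKYR -> prefix_len=17

Answer: 0 0 0 0 17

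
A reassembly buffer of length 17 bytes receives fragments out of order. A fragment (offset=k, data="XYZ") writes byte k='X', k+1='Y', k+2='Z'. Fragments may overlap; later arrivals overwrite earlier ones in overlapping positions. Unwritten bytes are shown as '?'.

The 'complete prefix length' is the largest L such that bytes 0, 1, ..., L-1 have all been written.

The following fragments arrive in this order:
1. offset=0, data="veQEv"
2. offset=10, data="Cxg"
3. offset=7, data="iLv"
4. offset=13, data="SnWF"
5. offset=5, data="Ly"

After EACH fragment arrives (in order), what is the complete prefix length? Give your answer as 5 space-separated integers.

Answer: 5 5 5 5 17

Derivation:
Fragment 1: offset=0 data="veQEv" -> buffer=veQEv???????????? -> prefix_len=5
Fragment 2: offset=10 data="Cxg" -> buffer=veQEv?????Cxg???? -> prefix_len=5
Fragment 3: offset=7 data="iLv" -> buffer=veQEv??iLvCxg???? -> prefix_len=5
Fragment 4: offset=13 data="SnWF" -> buffer=veQEv??iLvCxgSnWF -> prefix_len=5
Fragment 5: offset=5 data="Ly" -> buffer=veQEvLyiLvCxgSnWF -> prefix_len=17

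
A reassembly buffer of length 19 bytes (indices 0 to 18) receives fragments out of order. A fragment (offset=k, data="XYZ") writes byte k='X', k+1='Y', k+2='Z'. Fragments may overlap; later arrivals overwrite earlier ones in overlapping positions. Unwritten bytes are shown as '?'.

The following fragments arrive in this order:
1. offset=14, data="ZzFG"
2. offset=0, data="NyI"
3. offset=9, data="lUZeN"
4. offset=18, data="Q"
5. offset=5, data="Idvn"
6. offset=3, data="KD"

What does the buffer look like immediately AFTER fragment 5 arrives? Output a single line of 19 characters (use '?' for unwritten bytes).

Answer: NyI??IdvnlUZeNZzFGQ

Derivation:
Fragment 1: offset=14 data="ZzFG" -> buffer=??????????????ZzFG?
Fragment 2: offset=0 data="NyI" -> buffer=NyI???????????ZzFG?
Fragment 3: offset=9 data="lUZeN" -> buffer=NyI??????lUZeNZzFG?
Fragment 4: offset=18 data="Q" -> buffer=NyI??????lUZeNZzFGQ
Fragment 5: offset=5 data="Idvn" -> buffer=NyI??IdvnlUZeNZzFGQ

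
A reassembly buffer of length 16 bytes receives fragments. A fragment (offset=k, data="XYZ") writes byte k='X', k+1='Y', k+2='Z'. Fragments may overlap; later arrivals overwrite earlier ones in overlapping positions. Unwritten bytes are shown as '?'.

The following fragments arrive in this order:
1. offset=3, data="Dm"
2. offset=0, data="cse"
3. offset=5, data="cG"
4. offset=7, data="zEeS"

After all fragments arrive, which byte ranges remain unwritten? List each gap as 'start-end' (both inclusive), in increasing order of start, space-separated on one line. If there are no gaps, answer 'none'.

Answer: 11-15

Derivation:
Fragment 1: offset=3 len=2
Fragment 2: offset=0 len=3
Fragment 3: offset=5 len=2
Fragment 4: offset=7 len=4
Gaps: 11-15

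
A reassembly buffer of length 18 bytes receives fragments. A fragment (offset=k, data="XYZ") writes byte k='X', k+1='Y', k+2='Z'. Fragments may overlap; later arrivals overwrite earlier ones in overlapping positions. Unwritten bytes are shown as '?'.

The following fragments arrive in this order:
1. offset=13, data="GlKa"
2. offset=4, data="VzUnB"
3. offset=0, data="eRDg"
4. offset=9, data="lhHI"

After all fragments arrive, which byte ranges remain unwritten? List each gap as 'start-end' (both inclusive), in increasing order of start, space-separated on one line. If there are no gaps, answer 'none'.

Fragment 1: offset=13 len=4
Fragment 2: offset=4 len=5
Fragment 3: offset=0 len=4
Fragment 4: offset=9 len=4
Gaps: 17-17

Answer: 17-17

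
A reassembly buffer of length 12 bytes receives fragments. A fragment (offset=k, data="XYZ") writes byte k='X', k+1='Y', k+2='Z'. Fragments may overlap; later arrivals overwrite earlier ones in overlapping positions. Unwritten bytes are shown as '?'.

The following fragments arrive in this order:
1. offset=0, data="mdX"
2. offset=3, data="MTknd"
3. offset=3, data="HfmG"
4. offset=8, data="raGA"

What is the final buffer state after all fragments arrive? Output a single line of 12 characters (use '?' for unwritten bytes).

Fragment 1: offset=0 data="mdX" -> buffer=mdX?????????
Fragment 2: offset=3 data="MTknd" -> buffer=mdXMTknd????
Fragment 3: offset=3 data="HfmG" -> buffer=mdXHfmGd????
Fragment 4: offset=8 data="raGA" -> buffer=mdXHfmGdraGA

Answer: mdXHfmGdraGA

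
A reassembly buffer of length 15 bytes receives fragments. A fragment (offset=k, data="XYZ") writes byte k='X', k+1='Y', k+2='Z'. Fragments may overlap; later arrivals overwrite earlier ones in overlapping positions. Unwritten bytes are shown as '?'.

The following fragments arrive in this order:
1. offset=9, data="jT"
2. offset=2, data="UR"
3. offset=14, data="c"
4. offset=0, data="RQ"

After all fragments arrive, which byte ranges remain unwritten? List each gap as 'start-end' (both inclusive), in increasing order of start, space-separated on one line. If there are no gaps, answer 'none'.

Answer: 4-8 11-13

Derivation:
Fragment 1: offset=9 len=2
Fragment 2: offset=2 len=2
Fragment 3: offset=14 len=1
Fragment 4: offset=0 len=2
Gaps: 4-8 11-13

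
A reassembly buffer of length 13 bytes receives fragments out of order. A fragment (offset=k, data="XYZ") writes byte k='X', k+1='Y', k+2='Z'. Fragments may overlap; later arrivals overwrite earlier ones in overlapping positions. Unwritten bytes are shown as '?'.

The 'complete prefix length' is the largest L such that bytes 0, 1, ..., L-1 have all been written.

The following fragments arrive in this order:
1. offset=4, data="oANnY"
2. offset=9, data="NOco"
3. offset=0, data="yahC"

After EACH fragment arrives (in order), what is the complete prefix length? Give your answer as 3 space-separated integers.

Fragment 1: offset=4 data="oANnY" -> buffer=????oANnY???? -> prefix_len=0
Fragment 2: offset=9 data="NOco" -> buffer=????oANnYNOco -> prefix_len=0
Fragment 3: offset=0 data="yahC" -> buffer=yahCoANnYNOco -> prefix_len=13

Answer: 0 0 13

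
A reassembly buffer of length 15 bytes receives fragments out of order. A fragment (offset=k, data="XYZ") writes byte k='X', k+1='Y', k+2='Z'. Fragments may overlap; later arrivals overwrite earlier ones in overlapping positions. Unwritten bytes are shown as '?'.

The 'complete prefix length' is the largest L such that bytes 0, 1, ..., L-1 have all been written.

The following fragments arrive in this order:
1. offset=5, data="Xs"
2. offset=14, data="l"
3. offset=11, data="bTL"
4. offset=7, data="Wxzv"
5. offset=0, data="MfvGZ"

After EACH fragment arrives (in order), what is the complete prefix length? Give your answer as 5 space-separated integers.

Fragment 1: offset=5 data="Xs" -> buffer=?????Xs???????? -> prefix_len=0
Fragment 2: offset=14 data="l" -> buffer=?????Xs???????l -> prefix_len=0
Fragment 3: offset=11 data="bTL" -> buffer=?????Xs????bTLl -> prefix_len=0
Fragment 4: offset=7 data="Wxzv" -> buffer=?????XsWxzvbTLl -> prefix_len=0
Fragment 5: offset=0 data="MfvGZ" -> buffer=MfvGZXsWxzvbTLl -> prefix_len=15

Answer: 0 0 0 0 15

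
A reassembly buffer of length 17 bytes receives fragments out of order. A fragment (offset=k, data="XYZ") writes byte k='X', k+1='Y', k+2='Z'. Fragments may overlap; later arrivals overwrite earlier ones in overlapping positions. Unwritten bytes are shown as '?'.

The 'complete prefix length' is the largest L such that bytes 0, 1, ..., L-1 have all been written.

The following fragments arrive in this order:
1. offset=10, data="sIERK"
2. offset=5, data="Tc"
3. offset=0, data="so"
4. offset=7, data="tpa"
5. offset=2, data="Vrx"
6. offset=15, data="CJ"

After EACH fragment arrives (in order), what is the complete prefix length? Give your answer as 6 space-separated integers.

Answer: 0 0 2 2 15 17

Derivation:
Fragment 1: offset=10 data="sIERK" -> buffer=??????????sIERK?? -> prefix_len=0
Fragment 2: offset=5 data="Tc" -> buffer=?????Tc???sIERK?? -> prefix_len=0
Fragment 3: offset=0 data="so" -> buffer=so???Tc???sIERK?? -> prefix_len=2
Fragment 4: offset=7 data="tpa" -> buffer=so???TctpasIERK?? -> prefix_len=2
Fragment 5: offset=2 data="Vrx" -> buffer=soVrxTctpasIERK?? -> prefix_len=15
Fragment 6: offset=15 data="CJ" -> buffer=soVrxTctpasIERKCJ -> prefix_len=17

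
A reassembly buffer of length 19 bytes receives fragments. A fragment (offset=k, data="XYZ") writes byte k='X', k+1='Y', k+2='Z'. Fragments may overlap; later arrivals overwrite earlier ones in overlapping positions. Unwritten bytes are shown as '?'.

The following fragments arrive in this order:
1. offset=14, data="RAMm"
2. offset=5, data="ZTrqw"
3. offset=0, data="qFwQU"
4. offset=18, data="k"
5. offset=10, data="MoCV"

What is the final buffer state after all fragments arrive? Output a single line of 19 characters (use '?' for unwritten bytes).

Answer: qFwQUZTrqwMoCVRAMmk

Derivation:
Fragment 1: offset=14 data="RAMm" -> buffer=??????????????RAMm?
Fragment 2: offset=5 data="ZTrqw" -> buffer=?????ZTrqw????RAMm?
Fragment 3: offset=0 data="qFwQU" -> buffer=qFwQUZTrqw????RAMm?
Fragment 4: offset=18 data="k" -> buffer=qFwQUZTrqw????RAMmk
Fragment 5: offset=10 data="MoCV" -> buffer=qFwQUZTrqwMoCVRAMmk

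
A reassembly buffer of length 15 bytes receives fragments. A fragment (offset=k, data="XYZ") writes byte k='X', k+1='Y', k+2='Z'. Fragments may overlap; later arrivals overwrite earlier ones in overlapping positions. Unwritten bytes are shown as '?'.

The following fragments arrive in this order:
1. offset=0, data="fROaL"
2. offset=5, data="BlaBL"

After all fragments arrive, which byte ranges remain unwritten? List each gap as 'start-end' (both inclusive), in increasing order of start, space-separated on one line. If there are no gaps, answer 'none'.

Fragment 1: offset=0 len=5
Fragment 2: offset=5 len=5
Gaps: 10-14

Answer: 10-14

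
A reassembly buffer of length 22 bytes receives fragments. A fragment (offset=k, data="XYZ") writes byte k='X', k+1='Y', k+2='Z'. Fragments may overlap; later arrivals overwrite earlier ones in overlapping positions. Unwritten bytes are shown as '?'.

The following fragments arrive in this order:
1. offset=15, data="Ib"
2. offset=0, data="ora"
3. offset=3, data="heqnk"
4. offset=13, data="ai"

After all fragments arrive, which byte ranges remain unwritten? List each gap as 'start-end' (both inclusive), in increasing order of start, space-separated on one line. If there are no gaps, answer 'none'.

Fragment 1: offset=15 len=2
Fragment 2: offset=0 len=3
Fragment 3: offset=3 len=5
Fragment 4: offset=13 len=2
Gaps: 8-12 17-21

Answer: 8-12 17-21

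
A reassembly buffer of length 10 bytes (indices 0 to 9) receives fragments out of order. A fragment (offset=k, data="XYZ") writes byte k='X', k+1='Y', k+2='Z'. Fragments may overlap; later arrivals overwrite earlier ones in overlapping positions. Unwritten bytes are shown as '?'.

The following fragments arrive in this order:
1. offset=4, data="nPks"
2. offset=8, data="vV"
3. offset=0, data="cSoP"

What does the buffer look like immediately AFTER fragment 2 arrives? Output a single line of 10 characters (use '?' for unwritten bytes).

Fragment 1: offset=4 data="nPks" -> buffer=????nPks??
Fragment 2: offset=8 data="vV" -> buffer=????nPksvV

Answer: ????nPksvV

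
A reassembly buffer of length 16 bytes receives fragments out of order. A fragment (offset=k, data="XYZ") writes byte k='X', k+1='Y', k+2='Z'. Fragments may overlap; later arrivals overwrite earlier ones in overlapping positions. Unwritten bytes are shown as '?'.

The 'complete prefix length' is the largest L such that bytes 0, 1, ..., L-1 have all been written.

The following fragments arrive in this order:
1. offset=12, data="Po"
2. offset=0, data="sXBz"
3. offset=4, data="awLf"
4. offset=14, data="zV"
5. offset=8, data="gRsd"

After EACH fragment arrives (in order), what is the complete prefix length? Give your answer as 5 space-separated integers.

Answer: 0 4 8 8 16

Derivation:
Fragment 1: offset=12 data="Po" -> buffer=????????????Po?? -> prefix_len=0
Fragment 2: offset=0 data="sXBz" -> buffer=sXBz????????Po?? -> prefix_len=4
Fragment 3: offset=4 data="awLf" -> buffer=sXBzawLf????Po?? -> prefix_len=8
Fragment 4: offset=14 data="zV" -> buffer=sXBzawLf????PozV -> prefix_len=8
Fragment 5: offset=8 data="gRsd" -> buffer=sXBzawLfgRsdPozV -> prefix_len=16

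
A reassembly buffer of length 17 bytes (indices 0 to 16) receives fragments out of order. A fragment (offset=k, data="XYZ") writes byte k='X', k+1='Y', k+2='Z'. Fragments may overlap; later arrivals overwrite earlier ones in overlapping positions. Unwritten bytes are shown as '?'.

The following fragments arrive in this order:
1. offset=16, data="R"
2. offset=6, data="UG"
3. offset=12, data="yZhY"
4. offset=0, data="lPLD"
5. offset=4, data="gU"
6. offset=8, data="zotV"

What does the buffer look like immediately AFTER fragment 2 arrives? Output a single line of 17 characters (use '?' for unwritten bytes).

Fragment 1: offset=16 data="R" -> buffer=????????????????R
Fragment 2: offset=6 data="UG" -> buffer=??????UG????????R

Answer: ??????UG????????R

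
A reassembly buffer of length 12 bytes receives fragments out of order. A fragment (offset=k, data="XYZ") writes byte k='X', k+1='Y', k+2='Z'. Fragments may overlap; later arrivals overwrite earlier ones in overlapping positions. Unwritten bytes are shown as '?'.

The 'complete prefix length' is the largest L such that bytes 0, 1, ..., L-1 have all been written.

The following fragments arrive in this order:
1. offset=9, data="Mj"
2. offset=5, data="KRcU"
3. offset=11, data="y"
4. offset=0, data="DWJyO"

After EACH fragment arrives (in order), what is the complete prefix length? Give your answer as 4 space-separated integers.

Fragment 1: offset=9 data="Mj" -> buffer=?????????Mj? -> prefix_len=0
Fragment 2: offset=5 data="KRcU" -> buffer=?????KRcUMj? -> prefix_len=0
Fragment 3: offset=11 data="y" -> buffer=?????KRcUMjy -> prefix_len=0
Fragment 4: offset=0 data="DWJyO" -> buffer=DWJyOKRcUMjy -> prefix_len=12

Answer: 0 0 0 12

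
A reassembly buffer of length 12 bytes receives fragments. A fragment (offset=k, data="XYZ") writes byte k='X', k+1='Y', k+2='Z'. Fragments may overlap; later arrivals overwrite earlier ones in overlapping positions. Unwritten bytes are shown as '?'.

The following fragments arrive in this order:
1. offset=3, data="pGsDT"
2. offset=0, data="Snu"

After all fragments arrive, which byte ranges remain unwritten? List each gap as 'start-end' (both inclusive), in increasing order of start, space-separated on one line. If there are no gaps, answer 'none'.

Fragment 1: offset=3 len=5
Fragment 2: offset=0 len=3
Gaps: 8-11

Answer: 8-11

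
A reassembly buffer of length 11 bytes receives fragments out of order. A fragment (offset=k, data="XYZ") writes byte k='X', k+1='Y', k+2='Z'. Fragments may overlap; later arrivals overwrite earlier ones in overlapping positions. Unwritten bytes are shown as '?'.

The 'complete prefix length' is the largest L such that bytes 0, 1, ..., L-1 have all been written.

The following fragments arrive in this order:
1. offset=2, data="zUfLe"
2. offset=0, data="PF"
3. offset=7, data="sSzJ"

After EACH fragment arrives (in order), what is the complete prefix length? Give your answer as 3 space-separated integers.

Fragment 1: offset=2 data="zUfLe" -> buffer=??zUfLe???? -> prefix_len=0
Fragment 2: offset=0 data="PF" -> buffer=PFzUfLe???? -> prefix_len=7
Fragment 3: offset=7 data="sSzJ" -> buffer=PFzUfLesSzJ -> prefix_len=11

Answer: 0 7 11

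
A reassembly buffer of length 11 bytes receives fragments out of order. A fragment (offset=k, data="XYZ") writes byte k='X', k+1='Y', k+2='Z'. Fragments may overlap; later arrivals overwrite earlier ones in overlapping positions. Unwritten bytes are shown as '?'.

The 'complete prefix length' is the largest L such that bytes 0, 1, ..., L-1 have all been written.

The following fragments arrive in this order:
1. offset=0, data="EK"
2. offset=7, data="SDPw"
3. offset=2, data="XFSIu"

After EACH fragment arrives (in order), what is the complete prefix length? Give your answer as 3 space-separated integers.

Answer: 2 2 11

Derivation:
Fragment 1: offset=0 data="EK" -> buffer=EK????????? -> prefix_len=2
Fragment 2: offset=7 data="SDPw" -> buffer=EK?????SDPw -> prefix_len=2
Fragment 3: offset=2 data="XFSIu" -> buffer=EKXFSIuSDPw -> prefix_len=11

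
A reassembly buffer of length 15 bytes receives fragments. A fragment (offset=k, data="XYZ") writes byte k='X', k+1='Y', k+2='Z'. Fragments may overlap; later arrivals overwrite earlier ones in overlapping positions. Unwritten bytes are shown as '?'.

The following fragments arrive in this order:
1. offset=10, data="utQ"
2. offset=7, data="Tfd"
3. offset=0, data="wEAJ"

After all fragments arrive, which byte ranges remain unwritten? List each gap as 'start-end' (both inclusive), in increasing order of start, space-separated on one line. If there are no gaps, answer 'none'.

Fragment 1: offset=10 len=3
Fragment 2: offset=7 len=3
Fragment 3: offset=0 len=4
Gaps: 4-6 13-14

Answer: 4-6 13-14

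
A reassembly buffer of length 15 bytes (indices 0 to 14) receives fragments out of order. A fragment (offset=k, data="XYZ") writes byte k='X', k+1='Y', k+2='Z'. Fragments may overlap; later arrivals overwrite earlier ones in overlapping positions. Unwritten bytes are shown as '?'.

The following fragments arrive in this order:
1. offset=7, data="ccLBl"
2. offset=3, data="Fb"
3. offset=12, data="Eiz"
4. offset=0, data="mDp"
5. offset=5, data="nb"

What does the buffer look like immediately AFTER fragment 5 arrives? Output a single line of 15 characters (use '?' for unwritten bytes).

Fragment 1: offset=7 data="ccLBl" -> buffer=???????ccLBl???
Fragment 2: offset=3 data="Fb" -> buffer=???Fb??ccLBl???
Fragment 3: offset=12 data="Eiz" -> buffer=???Fb??ccLBlEiz
Fragment 4: offset=0 data="mDp" -> buffer=mDpFb??ccLBlEiz
Fragment 5: offset=5 data="nb" -> buffer=mDpFbnbccLBlEiz

Answer: mDpFbnbccLBlEiz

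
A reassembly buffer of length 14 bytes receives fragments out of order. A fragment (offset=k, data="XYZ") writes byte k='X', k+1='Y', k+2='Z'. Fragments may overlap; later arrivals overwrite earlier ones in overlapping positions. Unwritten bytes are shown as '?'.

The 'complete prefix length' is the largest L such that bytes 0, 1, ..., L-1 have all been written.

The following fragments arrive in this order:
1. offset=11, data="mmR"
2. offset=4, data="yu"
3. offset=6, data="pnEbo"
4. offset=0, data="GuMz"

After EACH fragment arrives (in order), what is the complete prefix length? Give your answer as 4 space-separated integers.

Answer: 0 0 0 14

Derivation:
Fragment 1: offset=11 data="mmR" -> buffer=???????????mmR -> prefix_len=0
Fragment 2: offset=4 data="yu" -> buffer=????yu?????mmR -> prefix_len=0
Fragment 3: offset=6 data="pnEbo" -> buffer=????yupnEbommR -> prefix_len=0
Fragment 4: offset=0 data="GuMz" -> buffer=GuMzyupnEbommR -> prefix_len=14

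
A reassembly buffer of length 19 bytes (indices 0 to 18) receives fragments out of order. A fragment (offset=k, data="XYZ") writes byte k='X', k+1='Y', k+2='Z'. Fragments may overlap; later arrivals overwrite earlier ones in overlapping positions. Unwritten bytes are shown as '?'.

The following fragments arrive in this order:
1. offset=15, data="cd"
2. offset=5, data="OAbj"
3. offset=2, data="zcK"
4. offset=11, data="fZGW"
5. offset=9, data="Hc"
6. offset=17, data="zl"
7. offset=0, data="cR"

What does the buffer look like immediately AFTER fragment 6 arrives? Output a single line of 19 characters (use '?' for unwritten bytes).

Answer: ??zcKOAbjHcfZGWcdzl

Derivation:
Fragment 1: offset=15 data="cd" -> buffer=???????????????cd??
Fragment 2: offset=5 data="OAbj" -> buffer=?????OAbj??????cd??
Fragment 3: offset=2 data="zcK" -> buffer=??zcKOAbj??????cd??
Fragment 4: offset=11 data="fZGW" -> buffer=??zcKOAbj??fZGWcd??
Fragment 5: offset=9 data="Hc" -> buffer=??zcKOAbjHcfZGWcd??
Fragment 6: offset=17 data="zl" -> buffer=??zcKOAbjHcfZGWcdzl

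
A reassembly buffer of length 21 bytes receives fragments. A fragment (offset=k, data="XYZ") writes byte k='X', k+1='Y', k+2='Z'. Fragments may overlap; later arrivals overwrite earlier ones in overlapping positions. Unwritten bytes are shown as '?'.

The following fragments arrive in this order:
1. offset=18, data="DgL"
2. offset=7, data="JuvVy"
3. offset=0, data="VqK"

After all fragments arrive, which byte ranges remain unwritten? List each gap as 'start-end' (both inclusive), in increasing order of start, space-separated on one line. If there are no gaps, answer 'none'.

Fragment 1: offset=18 len=3
Fragment 2: offset=7 len=5
Fragment 3: offset=0 len=3
Gaps: 3-6 12-17

Answer: 3-6 12-17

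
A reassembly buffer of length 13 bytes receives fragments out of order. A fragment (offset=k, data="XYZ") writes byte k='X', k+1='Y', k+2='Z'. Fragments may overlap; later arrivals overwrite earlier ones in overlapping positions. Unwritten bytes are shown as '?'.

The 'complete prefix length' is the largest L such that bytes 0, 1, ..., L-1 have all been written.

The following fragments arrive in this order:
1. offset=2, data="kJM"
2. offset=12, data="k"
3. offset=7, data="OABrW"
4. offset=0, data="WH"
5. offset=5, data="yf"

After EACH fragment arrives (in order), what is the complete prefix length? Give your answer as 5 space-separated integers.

Answer: 0 0 0 5 13

Derivation:
Fragment 1: offset=2 data="kJM" -> buffer=??kJM???????? -> prefix_len=0
Fragment 2: offset=12 data="k" -> buffer=??kJM???????k -> prefix_len=0
Fragment 3: offset=7 data="OABrW" -> buffer=??kJM??OABrWk -> prefix_len=0
Fragment 4: offset=0 data="WH" -> buffer=WHkJM??OABrWk -> prefix_len=5
Fragment 5: offset=5 data="yf" -> buffer=WHkJMyfOABrWk -> prefix_len=13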